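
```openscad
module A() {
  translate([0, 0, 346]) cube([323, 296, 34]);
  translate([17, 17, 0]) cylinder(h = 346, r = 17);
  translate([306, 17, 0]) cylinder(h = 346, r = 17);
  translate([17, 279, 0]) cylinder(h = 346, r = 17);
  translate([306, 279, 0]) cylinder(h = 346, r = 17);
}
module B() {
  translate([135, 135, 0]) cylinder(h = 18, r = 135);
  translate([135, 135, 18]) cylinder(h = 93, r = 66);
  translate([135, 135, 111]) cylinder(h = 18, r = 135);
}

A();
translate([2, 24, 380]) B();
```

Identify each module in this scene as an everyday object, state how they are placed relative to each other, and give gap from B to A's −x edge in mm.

The spool's min-x is at 2; the stool's min-x is 0; gap = 2 mm.

A is a stool. B is a spool. The spool is on top of the stool. The gap from the spool to the stool's −x edge is 2 mm.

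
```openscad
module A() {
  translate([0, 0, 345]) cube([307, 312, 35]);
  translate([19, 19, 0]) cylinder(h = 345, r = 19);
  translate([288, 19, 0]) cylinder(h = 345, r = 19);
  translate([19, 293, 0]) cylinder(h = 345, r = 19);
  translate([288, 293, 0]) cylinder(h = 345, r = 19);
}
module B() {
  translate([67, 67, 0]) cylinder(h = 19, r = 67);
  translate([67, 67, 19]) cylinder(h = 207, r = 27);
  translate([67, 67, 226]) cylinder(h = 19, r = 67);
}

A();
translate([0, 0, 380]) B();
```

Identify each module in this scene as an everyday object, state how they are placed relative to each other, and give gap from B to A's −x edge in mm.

A is a stool. B is a spool. The spool is on top of the stool. The gap from the spool to the stool's −x edge is 0 mm.

The spool's min-x is at 0; the stool's min-x is 0; gap = 0 mm.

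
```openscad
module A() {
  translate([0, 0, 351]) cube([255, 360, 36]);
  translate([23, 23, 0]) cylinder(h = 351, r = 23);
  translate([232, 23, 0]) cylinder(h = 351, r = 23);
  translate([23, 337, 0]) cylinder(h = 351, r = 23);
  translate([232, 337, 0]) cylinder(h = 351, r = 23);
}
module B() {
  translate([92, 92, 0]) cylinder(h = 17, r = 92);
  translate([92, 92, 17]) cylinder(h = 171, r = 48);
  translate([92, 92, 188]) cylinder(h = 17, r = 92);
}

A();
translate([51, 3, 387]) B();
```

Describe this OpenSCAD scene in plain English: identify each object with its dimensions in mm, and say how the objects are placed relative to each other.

A is a simple wooden stool: a rectangular seat 255 mm (x) by 360 mm (y), 36 mm thick, top face at z = 387 mm, on four round legs, each 46 mm in diameter. The legs rest on z = 0, each leg's axis is inset half a diameter from the nearest pair of seat edges (so the leg's bounding box is flush with the corner).

B is a spool: two coaxial disc flanges of radius 92 mm and thickness 17 mm, joined by a core cylinder of radius 48 mm and height 171 mm. The lower flange rests on z = 0 and the three cylinders share a vertical axis.

The spool is on top of the stool.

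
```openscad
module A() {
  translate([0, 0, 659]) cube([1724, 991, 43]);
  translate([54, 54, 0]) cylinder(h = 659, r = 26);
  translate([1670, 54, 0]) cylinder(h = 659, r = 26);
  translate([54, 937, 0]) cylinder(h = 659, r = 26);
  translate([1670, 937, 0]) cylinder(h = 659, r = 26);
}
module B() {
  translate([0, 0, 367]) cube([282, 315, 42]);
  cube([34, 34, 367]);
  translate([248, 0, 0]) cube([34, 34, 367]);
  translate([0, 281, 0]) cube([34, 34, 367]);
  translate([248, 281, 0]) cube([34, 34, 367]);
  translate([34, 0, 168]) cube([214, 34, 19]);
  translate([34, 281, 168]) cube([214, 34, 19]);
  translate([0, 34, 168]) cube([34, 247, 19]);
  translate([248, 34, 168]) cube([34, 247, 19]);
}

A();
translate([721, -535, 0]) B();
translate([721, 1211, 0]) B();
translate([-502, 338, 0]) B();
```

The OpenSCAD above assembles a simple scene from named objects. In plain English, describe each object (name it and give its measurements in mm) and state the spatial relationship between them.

A is a table: top 1724 mm (x) × 991 mm (y), 43 mm thick, upper face at z = 702 mm, on four round legs of 52 mm diameter, each leg's bounding box inset 28 mm from the nearest pair of top edges, running from z = 0 to the bottom of the top.

B is a simple wooden stool: a rectangular seat 282 mm (x) by 315 mm (y), 42 mm thick, top face at z = 409 mm, on four square legs, each 34×34 mm in cross-section. The legs rest on z = 0, each flush with a corner of the seat. Four stretchers, 34 mm wide and 19 mm tall, connect adjacent legs with their undersides at z = 168 mm, each running between the inner faces of the legs it joins and aligned with the legs' outer faces on the other axis.

Three stools sit around the table at the −y, +y, −x sides.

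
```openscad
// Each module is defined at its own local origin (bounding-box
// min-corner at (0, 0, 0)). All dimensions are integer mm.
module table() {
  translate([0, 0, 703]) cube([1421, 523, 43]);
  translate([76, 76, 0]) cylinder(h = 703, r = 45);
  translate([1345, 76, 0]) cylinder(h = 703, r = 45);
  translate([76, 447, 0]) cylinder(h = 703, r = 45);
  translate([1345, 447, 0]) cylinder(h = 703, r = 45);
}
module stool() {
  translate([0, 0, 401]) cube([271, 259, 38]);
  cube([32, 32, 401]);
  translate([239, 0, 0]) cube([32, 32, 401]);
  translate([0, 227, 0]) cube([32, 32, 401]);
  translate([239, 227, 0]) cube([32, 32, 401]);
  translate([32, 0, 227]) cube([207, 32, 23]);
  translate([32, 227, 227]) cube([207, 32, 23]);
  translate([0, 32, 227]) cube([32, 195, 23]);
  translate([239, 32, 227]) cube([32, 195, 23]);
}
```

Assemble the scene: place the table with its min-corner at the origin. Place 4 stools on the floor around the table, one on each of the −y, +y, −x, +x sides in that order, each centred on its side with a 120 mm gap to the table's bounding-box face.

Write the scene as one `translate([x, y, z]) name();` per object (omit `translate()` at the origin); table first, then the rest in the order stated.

table();
translate([575, -379, 0]) stool();
translate([575, 643, 0]) stool();
translate([-391, 132, 0]) stool();
translate([1541, 132, 0]) stool();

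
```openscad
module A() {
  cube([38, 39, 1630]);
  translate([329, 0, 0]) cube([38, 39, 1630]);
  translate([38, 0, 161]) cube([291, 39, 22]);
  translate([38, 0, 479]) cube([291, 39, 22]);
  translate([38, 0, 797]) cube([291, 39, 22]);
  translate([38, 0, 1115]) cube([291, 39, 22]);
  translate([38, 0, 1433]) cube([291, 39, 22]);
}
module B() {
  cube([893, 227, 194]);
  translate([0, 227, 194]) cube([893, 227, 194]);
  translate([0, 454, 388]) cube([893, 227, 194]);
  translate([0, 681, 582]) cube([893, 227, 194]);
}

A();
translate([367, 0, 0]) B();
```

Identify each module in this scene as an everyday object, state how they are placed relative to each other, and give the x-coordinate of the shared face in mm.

A is a ladder. B is a staircase. The staircase is against the ladder's +x side, with their −y faces flush. The x-coordinate of the shared face is 367 mm.

The ladder's +x face and the staircase's −x face are both at x = 367 mm.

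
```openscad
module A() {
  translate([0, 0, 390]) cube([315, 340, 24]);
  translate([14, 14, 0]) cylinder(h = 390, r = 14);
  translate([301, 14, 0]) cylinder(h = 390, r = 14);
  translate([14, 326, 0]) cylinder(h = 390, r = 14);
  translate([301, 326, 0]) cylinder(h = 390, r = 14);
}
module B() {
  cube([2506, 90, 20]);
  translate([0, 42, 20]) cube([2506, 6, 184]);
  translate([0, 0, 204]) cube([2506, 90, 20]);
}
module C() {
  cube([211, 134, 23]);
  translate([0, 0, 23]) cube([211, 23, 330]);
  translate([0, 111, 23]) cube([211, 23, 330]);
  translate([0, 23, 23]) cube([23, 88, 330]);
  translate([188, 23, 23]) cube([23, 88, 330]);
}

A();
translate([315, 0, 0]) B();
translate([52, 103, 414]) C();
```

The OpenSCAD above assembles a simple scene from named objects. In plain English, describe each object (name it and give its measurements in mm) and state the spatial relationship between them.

A is a four-legged stool. The seat is a 315×340×24 mm slab whose top surface is at z = 414 mm; four round legs, each 28 mm in diameter, run from the floor (z = 0) to the underside of the seat, each leg's axis is inset half a diameter from the nearest pair of seat edges (so the leg's bounding box is flush with the corner).

B is an I-beam lying along x, 2506 mm long. Overall section height 224 mm. Two flanges 90 mm wide (y) and 20 mm thick, one on the floor and one at the top; a web 6 mm thick runs between them, centred on the flange width.

C is an open storage box with external size 211×134×353 mm and wall thickness 23 mm (the base is also 23 mm thick). The base covers the whole footprint; the four walls stand on the base, with the y-facing walls full-width and the x-facing walls fitting between their inner faces.

The I-beam is against the stool's +x side, with their −y faces flush. The open box is on top of the stool, centred.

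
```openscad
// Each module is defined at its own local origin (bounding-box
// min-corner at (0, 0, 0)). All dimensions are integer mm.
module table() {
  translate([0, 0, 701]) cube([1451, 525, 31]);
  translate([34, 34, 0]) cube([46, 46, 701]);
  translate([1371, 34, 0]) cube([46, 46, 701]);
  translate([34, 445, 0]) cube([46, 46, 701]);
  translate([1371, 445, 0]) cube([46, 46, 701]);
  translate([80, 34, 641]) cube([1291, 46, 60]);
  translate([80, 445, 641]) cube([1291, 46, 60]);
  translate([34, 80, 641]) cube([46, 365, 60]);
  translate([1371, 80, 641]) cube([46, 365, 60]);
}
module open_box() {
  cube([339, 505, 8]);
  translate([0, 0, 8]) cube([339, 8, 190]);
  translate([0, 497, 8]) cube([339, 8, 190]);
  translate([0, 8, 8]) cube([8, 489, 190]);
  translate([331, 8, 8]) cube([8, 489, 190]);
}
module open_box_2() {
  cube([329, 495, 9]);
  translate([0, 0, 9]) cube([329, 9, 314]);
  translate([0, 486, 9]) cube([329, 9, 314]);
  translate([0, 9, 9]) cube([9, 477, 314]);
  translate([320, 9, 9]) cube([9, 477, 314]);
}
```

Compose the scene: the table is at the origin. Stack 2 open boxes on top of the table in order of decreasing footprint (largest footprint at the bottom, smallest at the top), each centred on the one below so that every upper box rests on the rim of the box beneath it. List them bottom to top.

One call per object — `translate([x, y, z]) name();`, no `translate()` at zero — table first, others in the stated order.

table();
translate([556, 10, 732]) open_box();
translate([561, 15, 930]) open_box_2();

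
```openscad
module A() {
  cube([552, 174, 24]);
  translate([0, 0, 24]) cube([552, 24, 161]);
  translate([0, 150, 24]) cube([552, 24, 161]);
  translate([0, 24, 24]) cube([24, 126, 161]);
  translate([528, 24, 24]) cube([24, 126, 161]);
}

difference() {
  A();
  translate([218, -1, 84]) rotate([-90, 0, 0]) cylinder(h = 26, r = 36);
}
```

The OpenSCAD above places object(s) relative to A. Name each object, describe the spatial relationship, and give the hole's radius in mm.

The subtracted cylinder has r = 36 mm.

A is an open box. The open box has a circular hole through its front wall. The hole's radius is 36 mm.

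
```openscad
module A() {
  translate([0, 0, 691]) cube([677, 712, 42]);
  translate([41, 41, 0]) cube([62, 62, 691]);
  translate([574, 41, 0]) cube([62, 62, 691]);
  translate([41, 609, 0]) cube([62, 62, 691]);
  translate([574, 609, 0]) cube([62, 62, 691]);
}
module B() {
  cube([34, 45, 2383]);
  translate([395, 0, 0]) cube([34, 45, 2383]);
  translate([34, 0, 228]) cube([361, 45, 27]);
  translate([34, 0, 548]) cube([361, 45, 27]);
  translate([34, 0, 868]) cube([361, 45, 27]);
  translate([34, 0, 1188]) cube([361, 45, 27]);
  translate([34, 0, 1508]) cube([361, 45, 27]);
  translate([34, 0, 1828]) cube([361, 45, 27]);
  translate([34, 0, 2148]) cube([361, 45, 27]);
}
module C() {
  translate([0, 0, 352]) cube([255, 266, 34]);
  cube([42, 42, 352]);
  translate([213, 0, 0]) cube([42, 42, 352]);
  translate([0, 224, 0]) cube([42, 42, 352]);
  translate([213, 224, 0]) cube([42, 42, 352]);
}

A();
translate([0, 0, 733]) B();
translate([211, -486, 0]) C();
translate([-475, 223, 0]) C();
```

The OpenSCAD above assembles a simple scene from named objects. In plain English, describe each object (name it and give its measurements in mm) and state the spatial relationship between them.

A is a table with a 677×712 mm rectangular top, 42 mm thick, top surface at z = 733 mm, supported by four 62×62 mm square legs, each inset 41 mm from the nearest pair of top edges, running from the floor.

B is a wooden ladder with two side rails of 34×45 mm section and 2383 mm height, set 429 mm apart overall. Between them run 7 rectangular rungs (45 mm deep, 27 mm thick), front faces flush with the rails' −y face. The bottom of the first rung is 228 mm above the floor and each subsequent rung is 320 mm higher than the one below.

C is a simple wooden stool: a rectangular seat 255 mm (x) by 266 mm (y), 34 mm thick, top face at z = 386 mm, on four square legs, each 42×42 mm in cross-section. The legs rest on z = 0, each flush with a corner of the seat.

The ladder is on top of the table. Two stools sit around the table at the −y, −x sides.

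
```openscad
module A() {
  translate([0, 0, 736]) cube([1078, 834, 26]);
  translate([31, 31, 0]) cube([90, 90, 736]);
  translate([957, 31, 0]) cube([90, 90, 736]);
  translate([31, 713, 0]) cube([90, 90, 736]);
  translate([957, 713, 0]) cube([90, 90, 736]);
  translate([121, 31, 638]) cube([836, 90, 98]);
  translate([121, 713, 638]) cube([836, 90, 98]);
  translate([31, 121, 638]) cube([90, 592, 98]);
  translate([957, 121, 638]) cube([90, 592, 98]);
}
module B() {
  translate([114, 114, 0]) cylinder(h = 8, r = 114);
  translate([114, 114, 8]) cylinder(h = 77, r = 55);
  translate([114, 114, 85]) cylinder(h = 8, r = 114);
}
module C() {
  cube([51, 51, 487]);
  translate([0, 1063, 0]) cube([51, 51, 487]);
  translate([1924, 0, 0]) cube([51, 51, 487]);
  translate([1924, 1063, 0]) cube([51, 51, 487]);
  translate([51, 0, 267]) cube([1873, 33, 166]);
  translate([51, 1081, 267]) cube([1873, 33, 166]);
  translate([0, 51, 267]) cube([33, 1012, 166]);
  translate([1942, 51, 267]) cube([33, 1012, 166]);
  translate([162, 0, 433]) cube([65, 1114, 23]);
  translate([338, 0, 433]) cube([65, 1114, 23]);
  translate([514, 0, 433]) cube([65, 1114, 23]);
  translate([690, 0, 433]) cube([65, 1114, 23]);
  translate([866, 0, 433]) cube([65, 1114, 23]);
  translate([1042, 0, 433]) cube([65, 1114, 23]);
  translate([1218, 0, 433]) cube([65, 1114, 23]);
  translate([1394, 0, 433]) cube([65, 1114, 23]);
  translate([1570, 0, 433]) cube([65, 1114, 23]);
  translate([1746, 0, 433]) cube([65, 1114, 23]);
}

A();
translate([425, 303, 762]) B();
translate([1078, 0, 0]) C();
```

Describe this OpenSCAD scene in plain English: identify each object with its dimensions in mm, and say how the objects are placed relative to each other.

A is a table with a 1078×834 mm rectangular top, 26 mm thick, top surface at z = 762 mm, supported by four 90×90 mm square legs, each inset 31 mm from the nearest pair of top edges, running from the floor. Four apron rails, 90 mm thick and 98 mm tall, run between adjacent legs with their top edges flush with the underside of the top and their outer faces flush with the legs' outer faces.

B is a spool: two coaxial disc flanges of radius 114 mm and thickness 8 mm, joined by a core cylinder of radius 55 mm and height 77 mm. The lower flange rests on z = 0 and the three cylinders share a vertical axis.

C is a bed frame 1975 mm long (x) by 1114 mm wide (y). Four 51×51 mm corner posts, 487 mm tall, at the corners of the footprint. Four rails of 33 mm thickness and 166 mm height run between adjacent posts with their undersides at z = 267 mm, their outer faces flush with the outside of the frame (the two x-running rails run between the posts' inner faces; the two y-running rails run between the posts' inner faces). 10 slats, each 65 mm wide (x) and 23 mm thick, lie across the top of the two x-running rails, running the full 1114 mm width of the frame in y; the slats are evenly spaced along x between the inner faces of the end posts with equal gaps (rounded down to the nearest mm) at the −x end and between each pair — any rounding remainder accumulates at the +x end.

The spool is on top of the table, centred. The bed frame is against the table's +x side, with their −y faces flush.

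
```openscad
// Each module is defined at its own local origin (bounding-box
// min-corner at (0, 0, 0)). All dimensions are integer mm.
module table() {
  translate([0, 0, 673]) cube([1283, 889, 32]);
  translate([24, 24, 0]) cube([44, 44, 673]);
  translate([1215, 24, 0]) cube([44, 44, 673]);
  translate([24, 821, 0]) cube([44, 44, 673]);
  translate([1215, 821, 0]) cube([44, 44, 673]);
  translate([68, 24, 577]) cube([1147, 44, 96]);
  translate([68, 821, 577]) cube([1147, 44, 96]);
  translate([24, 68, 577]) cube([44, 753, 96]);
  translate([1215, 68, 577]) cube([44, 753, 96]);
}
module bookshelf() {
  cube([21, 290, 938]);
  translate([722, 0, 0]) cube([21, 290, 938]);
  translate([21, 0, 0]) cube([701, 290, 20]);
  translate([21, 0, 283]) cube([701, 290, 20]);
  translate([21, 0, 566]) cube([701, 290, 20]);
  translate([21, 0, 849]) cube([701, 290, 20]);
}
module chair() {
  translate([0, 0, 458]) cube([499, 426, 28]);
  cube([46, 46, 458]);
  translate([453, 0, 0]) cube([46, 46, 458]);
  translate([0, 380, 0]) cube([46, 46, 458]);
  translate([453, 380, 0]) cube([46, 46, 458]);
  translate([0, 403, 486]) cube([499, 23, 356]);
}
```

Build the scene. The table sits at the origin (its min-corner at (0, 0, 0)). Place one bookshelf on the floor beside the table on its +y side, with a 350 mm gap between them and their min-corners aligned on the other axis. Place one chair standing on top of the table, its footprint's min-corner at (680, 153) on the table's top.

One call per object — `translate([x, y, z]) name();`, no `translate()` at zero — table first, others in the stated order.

table();
translate([0, 1239, 0]) bookshelf();
translate([680, 153, 705]) chair();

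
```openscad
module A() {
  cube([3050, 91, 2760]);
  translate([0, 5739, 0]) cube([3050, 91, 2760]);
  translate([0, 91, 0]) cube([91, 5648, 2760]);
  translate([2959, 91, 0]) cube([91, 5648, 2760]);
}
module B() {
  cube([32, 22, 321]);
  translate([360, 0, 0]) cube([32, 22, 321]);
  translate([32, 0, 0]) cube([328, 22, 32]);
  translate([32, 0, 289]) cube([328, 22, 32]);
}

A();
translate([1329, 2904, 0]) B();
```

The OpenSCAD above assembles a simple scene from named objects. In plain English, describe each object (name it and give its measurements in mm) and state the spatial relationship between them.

A is the wall frame of a small rectangular building: four walls, each 2760 mm tall and 91 mm thick, enclosing a footprint 3050 mm (x) by 5830 mm (y) outside-to-outside, with no floor or roof. The front and back walls (the −y and +y sides) span the full width; the two side walls fit between them.

B is a picture frame with a 328×257 mm rectangular opening (x by z) and a uniform 32 mm border on every side. Frame depth is 22 mm along y. It is built from two vertical stiles running the full outside height and two horizontal rails spanning the gap between the stiles.

The picture frame sits inside the house frame, centred.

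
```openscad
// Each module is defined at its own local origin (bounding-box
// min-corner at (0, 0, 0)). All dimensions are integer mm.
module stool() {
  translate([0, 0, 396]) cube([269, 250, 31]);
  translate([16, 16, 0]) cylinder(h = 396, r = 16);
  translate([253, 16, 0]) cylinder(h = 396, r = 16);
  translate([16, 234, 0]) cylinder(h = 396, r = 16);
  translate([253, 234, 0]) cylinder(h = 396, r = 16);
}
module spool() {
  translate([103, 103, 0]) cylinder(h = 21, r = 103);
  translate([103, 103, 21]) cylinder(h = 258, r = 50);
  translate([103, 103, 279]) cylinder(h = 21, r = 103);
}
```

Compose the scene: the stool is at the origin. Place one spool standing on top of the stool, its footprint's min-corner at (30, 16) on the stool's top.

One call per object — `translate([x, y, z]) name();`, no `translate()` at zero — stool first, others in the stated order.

stool();
translate([30, 16, 427]) spool();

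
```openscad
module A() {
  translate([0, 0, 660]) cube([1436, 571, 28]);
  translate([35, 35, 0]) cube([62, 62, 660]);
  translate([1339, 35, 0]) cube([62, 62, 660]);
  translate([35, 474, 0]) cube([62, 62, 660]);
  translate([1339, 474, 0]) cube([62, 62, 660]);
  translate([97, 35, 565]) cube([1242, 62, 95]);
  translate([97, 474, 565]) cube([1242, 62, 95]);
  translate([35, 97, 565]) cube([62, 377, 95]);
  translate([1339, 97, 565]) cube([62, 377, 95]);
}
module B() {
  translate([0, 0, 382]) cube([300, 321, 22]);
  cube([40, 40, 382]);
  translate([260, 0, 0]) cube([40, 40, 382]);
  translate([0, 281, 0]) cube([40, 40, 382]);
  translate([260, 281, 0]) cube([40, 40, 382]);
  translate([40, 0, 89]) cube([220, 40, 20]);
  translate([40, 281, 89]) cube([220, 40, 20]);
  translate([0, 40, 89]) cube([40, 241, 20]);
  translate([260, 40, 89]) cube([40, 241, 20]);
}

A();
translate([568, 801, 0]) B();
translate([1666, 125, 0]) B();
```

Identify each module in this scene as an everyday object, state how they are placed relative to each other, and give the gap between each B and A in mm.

A is a table. B is a stool. Two stools sit around the table at the +y, +x sides. The gap between each stool and the table is 230 mm.

Each stool's nearest face is 230 mm from the table's bounding box.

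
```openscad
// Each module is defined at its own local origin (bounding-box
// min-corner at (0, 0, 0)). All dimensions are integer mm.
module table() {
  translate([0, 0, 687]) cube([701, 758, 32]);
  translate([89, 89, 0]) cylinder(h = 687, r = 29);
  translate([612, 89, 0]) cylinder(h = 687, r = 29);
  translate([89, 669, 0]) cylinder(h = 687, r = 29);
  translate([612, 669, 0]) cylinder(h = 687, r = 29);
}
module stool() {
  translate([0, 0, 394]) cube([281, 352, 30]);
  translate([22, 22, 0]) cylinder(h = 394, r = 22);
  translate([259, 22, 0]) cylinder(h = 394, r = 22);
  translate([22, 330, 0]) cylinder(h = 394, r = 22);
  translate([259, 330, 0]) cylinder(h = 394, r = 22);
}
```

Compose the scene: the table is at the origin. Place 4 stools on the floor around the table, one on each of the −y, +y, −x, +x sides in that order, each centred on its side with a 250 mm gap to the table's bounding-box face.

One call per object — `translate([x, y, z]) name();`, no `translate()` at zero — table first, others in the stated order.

table();
translate([210, -602, 0]) stool();
translate([210, 1008, 0]) stool();
translate([-531, 203, 0]) stool();
translate([951, 203, 0]) stool();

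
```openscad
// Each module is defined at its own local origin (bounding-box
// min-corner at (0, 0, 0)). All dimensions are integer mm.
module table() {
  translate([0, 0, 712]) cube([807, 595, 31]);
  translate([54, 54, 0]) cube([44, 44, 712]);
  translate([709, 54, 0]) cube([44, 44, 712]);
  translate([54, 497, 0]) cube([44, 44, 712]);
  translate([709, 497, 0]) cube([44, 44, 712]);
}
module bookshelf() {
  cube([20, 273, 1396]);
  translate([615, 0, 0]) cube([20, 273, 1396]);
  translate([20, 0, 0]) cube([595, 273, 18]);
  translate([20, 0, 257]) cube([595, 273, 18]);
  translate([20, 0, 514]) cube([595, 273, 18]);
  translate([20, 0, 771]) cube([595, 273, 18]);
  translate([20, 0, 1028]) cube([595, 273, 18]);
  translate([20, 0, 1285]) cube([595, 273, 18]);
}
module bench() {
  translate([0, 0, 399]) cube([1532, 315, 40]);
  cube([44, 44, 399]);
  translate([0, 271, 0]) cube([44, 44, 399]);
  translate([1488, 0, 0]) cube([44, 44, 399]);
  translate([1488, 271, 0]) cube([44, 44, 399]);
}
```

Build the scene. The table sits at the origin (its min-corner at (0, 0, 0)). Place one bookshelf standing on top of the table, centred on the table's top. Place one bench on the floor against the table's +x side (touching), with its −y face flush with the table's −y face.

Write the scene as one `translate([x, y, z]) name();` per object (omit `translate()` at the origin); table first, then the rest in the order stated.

table();
translate([86, 161, 743]) bookshelf();
translate([807, 0, 0]) bench();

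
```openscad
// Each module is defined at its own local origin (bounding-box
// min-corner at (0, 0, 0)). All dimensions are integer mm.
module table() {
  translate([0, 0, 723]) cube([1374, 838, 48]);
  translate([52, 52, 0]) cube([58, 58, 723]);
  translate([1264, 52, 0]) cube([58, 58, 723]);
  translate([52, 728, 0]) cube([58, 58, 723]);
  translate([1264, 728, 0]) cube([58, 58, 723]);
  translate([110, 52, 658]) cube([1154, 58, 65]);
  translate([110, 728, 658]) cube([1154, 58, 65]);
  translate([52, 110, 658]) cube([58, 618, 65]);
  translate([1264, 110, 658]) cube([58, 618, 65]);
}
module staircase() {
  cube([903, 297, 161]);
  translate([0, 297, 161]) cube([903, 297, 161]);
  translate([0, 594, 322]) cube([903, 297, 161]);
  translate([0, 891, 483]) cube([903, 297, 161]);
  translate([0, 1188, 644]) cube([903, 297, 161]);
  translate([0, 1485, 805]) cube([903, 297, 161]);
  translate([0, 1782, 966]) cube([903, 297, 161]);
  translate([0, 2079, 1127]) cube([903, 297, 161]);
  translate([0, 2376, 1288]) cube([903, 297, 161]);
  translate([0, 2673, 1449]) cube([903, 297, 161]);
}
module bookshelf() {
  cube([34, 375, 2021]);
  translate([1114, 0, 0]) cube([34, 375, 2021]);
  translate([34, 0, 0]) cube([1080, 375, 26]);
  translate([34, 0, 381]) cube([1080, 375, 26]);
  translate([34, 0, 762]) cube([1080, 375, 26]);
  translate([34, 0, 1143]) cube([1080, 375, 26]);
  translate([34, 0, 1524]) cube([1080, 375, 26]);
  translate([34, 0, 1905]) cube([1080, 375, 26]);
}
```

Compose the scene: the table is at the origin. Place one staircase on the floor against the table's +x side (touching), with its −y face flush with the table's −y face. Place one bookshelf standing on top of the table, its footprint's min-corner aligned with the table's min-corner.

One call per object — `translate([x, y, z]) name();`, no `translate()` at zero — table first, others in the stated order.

table();
translate([1374, 0, 0]) staircase();
translate([0, 0, 771]) bookshelf();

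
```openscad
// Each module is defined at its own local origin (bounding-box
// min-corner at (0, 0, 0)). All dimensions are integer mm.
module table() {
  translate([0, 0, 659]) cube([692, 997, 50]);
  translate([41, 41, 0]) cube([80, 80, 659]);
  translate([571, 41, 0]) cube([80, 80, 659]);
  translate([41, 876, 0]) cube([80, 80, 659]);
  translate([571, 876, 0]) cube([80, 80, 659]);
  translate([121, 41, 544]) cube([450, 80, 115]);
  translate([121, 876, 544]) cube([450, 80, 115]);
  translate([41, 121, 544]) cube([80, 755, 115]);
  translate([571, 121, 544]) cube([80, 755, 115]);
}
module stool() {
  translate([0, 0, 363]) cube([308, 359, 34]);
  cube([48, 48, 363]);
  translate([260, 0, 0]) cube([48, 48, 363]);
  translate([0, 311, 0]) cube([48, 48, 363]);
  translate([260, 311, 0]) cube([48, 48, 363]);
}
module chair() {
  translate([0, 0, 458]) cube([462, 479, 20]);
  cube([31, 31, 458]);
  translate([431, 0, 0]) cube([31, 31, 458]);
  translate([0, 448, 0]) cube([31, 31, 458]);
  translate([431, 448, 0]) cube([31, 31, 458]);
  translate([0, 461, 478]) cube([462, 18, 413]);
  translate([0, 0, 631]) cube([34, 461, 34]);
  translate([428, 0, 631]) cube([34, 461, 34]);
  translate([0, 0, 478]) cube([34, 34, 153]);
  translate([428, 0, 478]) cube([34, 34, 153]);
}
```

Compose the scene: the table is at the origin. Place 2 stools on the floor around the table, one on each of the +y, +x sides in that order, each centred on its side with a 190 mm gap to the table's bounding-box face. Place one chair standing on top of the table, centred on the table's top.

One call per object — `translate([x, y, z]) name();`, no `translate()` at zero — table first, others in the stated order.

table();
translate([192, 1187, 0]) stool();
translate([882, 319, 0]) stool();
translate([115, 259, 709]) chair();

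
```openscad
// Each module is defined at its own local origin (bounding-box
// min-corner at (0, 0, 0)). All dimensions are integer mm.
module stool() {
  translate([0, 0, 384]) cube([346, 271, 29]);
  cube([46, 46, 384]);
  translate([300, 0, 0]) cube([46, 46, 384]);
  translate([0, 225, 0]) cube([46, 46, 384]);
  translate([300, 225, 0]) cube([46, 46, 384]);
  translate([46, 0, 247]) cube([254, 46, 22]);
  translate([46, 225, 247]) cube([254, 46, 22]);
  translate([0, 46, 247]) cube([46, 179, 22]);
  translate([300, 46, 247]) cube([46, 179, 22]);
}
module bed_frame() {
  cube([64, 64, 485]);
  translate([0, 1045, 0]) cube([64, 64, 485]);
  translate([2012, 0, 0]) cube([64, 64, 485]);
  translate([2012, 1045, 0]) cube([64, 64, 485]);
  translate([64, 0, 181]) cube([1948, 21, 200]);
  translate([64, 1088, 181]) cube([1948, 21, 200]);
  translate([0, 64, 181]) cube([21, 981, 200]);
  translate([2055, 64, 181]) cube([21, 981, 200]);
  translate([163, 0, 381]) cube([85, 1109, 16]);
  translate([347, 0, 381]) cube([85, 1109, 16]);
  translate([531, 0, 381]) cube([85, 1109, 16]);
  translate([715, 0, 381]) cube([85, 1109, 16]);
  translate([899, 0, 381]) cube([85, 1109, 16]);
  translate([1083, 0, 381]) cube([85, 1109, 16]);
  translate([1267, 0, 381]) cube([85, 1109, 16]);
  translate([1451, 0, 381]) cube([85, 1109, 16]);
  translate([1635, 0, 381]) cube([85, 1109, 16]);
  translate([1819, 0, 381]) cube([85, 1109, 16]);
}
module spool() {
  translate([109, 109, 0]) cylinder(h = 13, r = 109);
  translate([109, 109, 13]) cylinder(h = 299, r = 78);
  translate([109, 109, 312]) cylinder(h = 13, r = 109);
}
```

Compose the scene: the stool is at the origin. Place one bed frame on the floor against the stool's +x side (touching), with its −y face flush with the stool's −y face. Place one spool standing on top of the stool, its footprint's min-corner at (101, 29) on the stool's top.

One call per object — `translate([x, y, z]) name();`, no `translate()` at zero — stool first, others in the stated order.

stool();
translate([346, 0, 0]) bed_frame();
translate([101, 29, 413]) spool();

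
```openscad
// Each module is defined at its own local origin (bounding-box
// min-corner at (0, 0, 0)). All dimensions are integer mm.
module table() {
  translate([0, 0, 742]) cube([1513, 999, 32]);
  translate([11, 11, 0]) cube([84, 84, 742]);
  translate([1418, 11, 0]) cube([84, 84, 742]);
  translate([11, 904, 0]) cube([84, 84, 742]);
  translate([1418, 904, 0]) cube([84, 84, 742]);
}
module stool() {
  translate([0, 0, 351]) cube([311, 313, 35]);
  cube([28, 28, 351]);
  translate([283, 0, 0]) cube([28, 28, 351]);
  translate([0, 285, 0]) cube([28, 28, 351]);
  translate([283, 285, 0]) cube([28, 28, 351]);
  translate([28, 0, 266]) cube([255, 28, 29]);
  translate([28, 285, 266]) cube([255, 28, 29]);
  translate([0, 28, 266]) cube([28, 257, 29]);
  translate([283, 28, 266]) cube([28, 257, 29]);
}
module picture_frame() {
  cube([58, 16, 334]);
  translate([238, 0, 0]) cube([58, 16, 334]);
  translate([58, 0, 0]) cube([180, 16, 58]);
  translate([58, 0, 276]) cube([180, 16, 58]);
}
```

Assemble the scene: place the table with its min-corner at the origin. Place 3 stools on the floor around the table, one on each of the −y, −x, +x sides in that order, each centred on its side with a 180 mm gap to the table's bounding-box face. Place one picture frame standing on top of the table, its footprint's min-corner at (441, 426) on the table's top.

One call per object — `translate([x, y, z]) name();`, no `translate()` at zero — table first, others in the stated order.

table();
translate([601, -493, 0]) stool();
translate([-491, 343, 0]) stool();
translate([1693, 343, 0]) stool();
translate([441, 426, 774]) picture_frame();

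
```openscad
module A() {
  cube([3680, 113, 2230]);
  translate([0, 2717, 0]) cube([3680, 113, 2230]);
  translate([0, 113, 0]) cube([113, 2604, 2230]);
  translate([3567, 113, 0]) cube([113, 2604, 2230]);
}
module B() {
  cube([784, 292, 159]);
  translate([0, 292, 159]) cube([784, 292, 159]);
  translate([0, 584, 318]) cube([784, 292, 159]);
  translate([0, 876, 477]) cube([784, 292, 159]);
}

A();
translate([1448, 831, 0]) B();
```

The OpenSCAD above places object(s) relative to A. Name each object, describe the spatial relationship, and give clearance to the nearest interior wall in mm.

A is a house frame. B is a staircase. The staircase sits inside the house frame, centred. The clearance to the nearest interior wall is 718 mm.

Clearances: x = 1335, y = 718; minimum 718 mm.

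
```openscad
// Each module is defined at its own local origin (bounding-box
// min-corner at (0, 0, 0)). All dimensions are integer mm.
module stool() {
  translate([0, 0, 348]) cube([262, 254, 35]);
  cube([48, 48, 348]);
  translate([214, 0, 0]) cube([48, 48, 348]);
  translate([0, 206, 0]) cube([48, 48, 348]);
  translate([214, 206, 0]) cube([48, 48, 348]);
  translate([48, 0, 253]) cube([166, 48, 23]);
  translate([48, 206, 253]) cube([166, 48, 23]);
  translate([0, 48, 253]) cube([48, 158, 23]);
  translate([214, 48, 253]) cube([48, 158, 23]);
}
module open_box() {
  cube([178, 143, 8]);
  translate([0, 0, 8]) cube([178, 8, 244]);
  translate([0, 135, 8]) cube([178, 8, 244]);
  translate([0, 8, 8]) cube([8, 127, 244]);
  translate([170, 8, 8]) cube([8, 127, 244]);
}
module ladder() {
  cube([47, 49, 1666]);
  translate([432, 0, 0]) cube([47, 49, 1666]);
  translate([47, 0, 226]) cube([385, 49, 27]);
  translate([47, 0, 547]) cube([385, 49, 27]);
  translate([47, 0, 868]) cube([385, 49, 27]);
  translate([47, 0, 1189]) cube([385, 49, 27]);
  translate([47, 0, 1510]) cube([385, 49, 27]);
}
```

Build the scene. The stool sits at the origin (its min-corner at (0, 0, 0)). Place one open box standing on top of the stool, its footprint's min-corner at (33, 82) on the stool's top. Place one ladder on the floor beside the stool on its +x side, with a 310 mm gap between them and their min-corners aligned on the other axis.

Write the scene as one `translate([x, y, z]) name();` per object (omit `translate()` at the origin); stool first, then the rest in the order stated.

stool();
translate([33, 82, 383]) open_box();
translate([572, 0, 0]) ladder();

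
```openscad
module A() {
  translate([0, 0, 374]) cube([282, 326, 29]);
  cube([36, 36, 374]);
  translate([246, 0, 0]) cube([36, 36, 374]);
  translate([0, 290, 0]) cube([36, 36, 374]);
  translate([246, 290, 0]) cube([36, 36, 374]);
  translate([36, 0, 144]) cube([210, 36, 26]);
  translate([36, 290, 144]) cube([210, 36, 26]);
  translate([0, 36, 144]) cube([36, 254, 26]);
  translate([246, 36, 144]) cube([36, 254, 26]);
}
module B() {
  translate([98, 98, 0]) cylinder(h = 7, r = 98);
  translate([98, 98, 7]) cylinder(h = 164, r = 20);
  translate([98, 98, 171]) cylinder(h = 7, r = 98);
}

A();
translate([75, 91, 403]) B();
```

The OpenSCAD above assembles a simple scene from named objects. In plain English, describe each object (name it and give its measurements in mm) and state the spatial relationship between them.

A is a four-legged stool. The seat is a 282×326×29 mm slab whose top surface is at z = 403 mm; four square legs, each 36×36 mm in cross-section, run from the floor (z = 0) to the underside of the seat, each flush with a corner of the seat. Four stretchers, 36 mm wide and 26 mm tall, connect adjacent legs with their undersides at z = 144 mm, each running between the inner faces of the legs it joins and aligned with the legs' outer faces on the other axis.

B is a spool: two coaxial disc flanges of radius 98 mm and thickness 7 mm, joined by a core cylinder of radius 20 mm and height 164 mm. The lower flange rests on z = 0 and the three cylinders share a vertical axis.

The spool is on top of the stool.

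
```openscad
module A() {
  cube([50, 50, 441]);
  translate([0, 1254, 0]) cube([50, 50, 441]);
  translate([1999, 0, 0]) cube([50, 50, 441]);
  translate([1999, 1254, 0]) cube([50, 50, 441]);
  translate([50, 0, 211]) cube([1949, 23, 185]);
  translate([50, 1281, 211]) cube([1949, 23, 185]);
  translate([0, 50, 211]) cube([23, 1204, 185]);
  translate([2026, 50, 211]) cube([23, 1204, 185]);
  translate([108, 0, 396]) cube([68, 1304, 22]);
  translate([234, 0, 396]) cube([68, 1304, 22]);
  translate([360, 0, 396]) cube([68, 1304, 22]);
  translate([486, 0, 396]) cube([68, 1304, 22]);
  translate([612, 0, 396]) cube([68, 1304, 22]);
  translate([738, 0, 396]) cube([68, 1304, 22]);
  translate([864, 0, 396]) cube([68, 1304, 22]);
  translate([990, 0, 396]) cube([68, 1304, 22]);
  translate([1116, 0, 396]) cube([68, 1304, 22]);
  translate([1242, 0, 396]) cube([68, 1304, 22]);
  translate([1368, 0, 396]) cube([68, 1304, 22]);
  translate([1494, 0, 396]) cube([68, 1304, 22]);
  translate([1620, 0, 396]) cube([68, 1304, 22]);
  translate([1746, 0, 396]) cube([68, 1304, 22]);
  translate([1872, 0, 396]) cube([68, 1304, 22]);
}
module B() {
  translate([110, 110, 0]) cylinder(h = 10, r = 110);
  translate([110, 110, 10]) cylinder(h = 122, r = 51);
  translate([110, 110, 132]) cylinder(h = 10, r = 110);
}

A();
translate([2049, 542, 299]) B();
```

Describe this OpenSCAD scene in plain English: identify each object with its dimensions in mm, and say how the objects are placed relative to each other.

A is a bed frame 2049 mm long (x) by 1304 mm wide (y). Four 50×50 mm corner posts, 441 mm tall, at the corners of the footprint. Four rails of 23 mm thickness and 185 mm height run between adjacent posts with their undersides at z = 211 mm, their outer faces flush with the outside of the frame (the two x-running rails run between the posts' inner faces; the two y-running rails run between the posts' inner faces). 15 slats, each 68 mm wide (x) and 22 mm thick, lie across the top of the two x-running rails, running the full 1304 mm width of the frame in y; the slats are evenly spaced along x between the inner faces of the end posts with equal gaps (rounded down to the nearest mm) at the −x end and between each pair — any rounding remainder accumulates at the +x end.

B is a spool: two coaxial disc flanges of radius 110 mm and thickness 10 mm, joined by a core cylinder of radius 51 mm and height 122 mm. The lower flange rests on z = 0 and the three cylinders share a vertical axis.

The spool is beside the bed frame with their tops flush at z = 441.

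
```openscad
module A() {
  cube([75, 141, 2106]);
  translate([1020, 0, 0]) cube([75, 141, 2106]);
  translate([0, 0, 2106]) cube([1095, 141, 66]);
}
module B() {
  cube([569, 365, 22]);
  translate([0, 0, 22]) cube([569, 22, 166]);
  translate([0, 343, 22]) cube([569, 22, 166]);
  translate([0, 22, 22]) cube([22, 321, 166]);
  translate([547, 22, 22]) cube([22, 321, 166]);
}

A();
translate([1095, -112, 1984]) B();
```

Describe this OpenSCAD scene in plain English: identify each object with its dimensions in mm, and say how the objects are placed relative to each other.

A is a door frame. The clear opening is 945 mm wide and 2106 mm high. Two 75 mm wide jambs, 141 mm deep, stand either side of the opening from the floor to the top of the opening. A 66 mm thick head sits across the top of both jambs, spanning the full outside width of the frame.

B is an open storage box with external size 569×365×188 mm and wall thickness 22 mm (the base is also 22 mm thick). The base covers the whole footprint; the four walls stand on the base, with the y-facing walls full-width and the x-facing walls fitting between their inner faces.

The open box is beside the door frame with their tops flush at z = 2172.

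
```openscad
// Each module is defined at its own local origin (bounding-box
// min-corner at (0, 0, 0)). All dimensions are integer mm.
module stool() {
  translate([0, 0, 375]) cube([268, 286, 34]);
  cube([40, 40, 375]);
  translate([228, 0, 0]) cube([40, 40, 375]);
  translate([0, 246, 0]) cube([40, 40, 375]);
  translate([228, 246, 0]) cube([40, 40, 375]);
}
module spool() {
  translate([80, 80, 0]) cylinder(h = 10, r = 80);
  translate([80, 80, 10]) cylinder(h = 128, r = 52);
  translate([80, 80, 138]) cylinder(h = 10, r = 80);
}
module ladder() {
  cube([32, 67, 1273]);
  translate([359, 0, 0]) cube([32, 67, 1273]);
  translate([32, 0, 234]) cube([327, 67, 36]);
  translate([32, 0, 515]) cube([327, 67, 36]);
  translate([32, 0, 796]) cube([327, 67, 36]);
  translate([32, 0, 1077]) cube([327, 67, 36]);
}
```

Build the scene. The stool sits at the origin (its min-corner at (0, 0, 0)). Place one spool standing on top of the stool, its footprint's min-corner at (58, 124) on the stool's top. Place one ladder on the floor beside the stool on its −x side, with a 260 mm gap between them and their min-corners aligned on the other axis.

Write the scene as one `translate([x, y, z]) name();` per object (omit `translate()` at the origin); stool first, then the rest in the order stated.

stool();
translate([58, 124, 409]) spool();
translate([-651, 0, 0]) ladder();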